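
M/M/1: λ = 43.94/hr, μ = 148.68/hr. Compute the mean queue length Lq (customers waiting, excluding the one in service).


ρ = 43.94/148.68 = 0.2955
Lq = ρ²/(1−ρ) = 0.08734/0.7045 = 0.1240

Final: 0.1240


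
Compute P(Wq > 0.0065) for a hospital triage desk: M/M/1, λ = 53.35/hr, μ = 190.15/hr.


ρ = 53.35/190.15 = 0.2806
P(Wq > t) = ρ·e^{−(μ−λ)t} = 0.2806·e^{−0.8892}
= 0.2806·0.410984 = 0.115309

Final: 0.115309


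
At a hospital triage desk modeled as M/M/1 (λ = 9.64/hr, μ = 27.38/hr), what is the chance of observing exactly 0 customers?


ρ = 9.64/27.38 = 0.3521
P_n = (1−ρ)·ρ^n = (1 − 0.3521)·0.3521^0 = 0.6479·1.000000 = 0.647918

Final: 0.647918


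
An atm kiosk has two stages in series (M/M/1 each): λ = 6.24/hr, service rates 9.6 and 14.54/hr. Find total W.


Each node sees arrival rate λ = 6.24/hr (tandem ⇒ throughput preserved).
W₁ = 1/(μ₁−λ) = 1/(9.6−6.24) = 0.29762 hr
W₂ = 1/(μ₂−λ) = 1/(14.54−6.24) = 0.12048 hr
W_total = W₁ + W₂ = 0.29762 + 0.12048 = 0.41810 hr

Final: 0.41810 hr


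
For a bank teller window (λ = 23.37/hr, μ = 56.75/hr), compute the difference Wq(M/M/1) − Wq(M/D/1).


ρ = 23.37/56.75 = 0.4118
Wq(M/M/1) = ρ/(μ−λ) = 0.4118/33.38 = 0.01234 hr
Wq(M/D/1) = ρ/(2(μ−λ)) = 0.006168 hr
Savings = 0.01234 − 0.006168 = 0.006168 hr

Final: 0.006168 hr


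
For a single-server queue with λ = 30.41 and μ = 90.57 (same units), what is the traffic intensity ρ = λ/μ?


ρ = λ/μ = 30.41/90.57 = 0.3358

Final: 0.3358


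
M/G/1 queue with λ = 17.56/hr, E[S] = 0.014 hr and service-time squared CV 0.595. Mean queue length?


ρ = λ·E[S] = 17.56·0.014 = 0.2458
Lq = ρ²(1+C_s²)/(2(1−ρ)) = 0.06044·(1+0.595)/(2·0.7542)
= 0.06044·1.5950/1.5083 = 0.06391

Final: 0.06391


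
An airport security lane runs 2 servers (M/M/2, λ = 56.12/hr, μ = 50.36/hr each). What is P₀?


a = λ/μ = 56.12/50.36 = 1.1144; ρ = a/c = 0.5572
Σ_{k=0}^{1} a^k/k! (terms k=0..1) = 1.00000 + 1.11438 = 2.11438
Tail: a^2/(2!(1−ρ)) = 1.24183/(2·0.4428) = 1.40222
P₀ = 1/(2.11438 + 1.40222) = 1/3.51659 = 0.284366

Final: 0.284366


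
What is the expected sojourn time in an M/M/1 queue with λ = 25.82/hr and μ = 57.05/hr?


W = 1/(μ−λ) = 1/(57.05 − 25.82) = 1/31.23 = 0.03202 hr

Final: 0.03202 hr


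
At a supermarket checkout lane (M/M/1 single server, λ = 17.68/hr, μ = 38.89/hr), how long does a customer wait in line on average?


ρ = 17.68/38.89 = 0.4546
Wq = ρ/(μ−λ) = 0.4546/(38.89 − 17.68) = 0.4546/21.21 = 0.02143 hr

Final: 0.02143 hr


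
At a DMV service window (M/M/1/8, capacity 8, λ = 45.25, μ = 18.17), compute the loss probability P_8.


ρ = λ/μ = 45.25/18.17 = 2.4904
P_K = (1−ρ)ρ^K/(1−ρ^(K+1)) = (-1.4904·1479.480515)/(1 − 3684.452026)
= -2204.971511/-3683.452026 = 0.598616

Final: 0.598616


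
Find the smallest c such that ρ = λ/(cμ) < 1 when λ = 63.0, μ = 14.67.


Stability requires cμ > λ ⇔ c > λ/μ.
λ/μ = 63.0/14.67 = 4.2945
Minimum integer c = ⌊4.2945⌋ + 1 = 5
Check: 5·14.67 = 73.35 > 63.0, while 4·14.67 = 58.68 ≤ 63.0

Final: 5 servers


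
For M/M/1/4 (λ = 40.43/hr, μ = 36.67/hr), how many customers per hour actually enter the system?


ρ = 1.1025; P_K = (1−ρ)ρ^4/(1−ρ^5) = 0.240816
λ_eff = λ(1 − P_K) = 40.43·(1 − 0.240816) = 40.43·0.759184 = 30.6938 /hr

Final: 30.6938 /hr


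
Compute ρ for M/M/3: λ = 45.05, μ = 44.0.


ρ = λ/(cμ) = 45.05/(3·44.0) = 45.05/132.00 = 0.3413

Final: 0.3413


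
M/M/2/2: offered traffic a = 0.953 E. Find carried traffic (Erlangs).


B(2,0.953) = 0.188652 (Erlang-B)
Carried load = a(1 − B) = 0.953·(1 − 0.188652) = 0.953·0.811348 = 0.7732 E

Final: 0.7732 Erlangs


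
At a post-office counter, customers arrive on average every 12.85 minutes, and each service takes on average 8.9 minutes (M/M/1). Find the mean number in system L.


λ = 60/12.85 = 4.6693 /hr
μ = 60/8.9 = 6.7416 /hr
ρ = λ/μ = 4.6693/6.7416 = 0.6926
L = ρ/(1−ρ) = 0.6926/0.3074 = 2.2532

Final: 2.2532


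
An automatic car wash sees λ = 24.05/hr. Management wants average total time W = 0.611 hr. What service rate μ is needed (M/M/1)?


W = 1/(μ−λ) ⇒ μ − λ = 1/W = 1/0.611 = 1.6367
μ = λ + 1/W = 24.05 + 1.6367 = 25.6867 per hr

Final: 25.6867 /hr


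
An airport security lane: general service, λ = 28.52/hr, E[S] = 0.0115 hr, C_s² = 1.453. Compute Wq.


ρ = λ·E[S] = 28.52·0.0115 = 0.3280
E[S²] = E[S]²(1+C_s²) = 0.0115²·(1+1.453) = 0.0003244
Wq = λ·E[S²]/(2(1−ρ)) = 28.52·0.0003244/(2·0.6720) = 0.006884 hr

Final: 0.006884 hr


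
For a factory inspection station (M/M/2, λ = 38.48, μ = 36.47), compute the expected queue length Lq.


a = λ/μ = 1.0551; ρ = a/2 = 0.5276
P₀ = 0.309280
Lq = P₀·a^c·ρ / (c!·(1−ρ)²) = 0.309280·1.11327·0.5276/(2·0.22320)
= 0.40690

Final: 0.40690


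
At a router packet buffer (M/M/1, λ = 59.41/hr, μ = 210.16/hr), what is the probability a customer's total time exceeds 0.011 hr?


W ~ Exponential(μ−λ) for M/M/1.
μ − λ = 210.16 − 59.41 = 150.7500
P(W > t) = e^{−(μ−λ)t} = e^{−1.6583} = 0.190472

Final: 0.190472


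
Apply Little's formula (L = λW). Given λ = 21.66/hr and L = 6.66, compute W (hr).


W = L/λ = 6.66/21.66 = 0.3075 hr

Final: 0.3075 hr


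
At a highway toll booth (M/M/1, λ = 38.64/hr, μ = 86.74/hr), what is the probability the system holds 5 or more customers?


ρ = 38.64/86.74 = 0.4455
P(N ≥ n) = ρ^n = 0.4455^5 = 0.017542

Final: 0.017542


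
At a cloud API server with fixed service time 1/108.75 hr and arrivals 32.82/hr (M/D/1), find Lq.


ρ = 32.82/108.75 = 0.3018
M/D/1: Lq = ρ²/(2(1−ρ)) = 0.09108/(2·0.6982) = 0.06522

Final: 0.06522


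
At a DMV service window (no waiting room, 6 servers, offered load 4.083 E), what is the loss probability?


B(c,a) = (a^c/c!) / Σ_{k=0}^{c} a^k/k!
a^6/6! = 6.434929
Σ terms (k=0..6): 1.00000 + 4.08300 + 8.33544 + 11.34454 + 11.57994 + 9.45618 + 6.43493 = 52.234031
B = 6.434929/52.234031 = 0.123194

Final: 0.123194


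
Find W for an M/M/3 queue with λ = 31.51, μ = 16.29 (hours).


a = 1.9343; ρ = 0.6448; P₀ = 0.121940
Lq = P₀·a^c·ρ/(c!(1−ρ)²) = 0.75157
Wq = Lq/λ = 0.75157/31.51 = 0.02385 hr
W = Wq + 1/μ = 0.02385 + 0.06139 = 0.08524 hr

Final: 0.08524 hr


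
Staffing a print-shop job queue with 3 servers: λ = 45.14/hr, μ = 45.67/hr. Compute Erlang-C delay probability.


a = λ/μ = 0.9884; ρ = a/3 = 0.3295
P₀ = 0.368072 (from M/M/c formula)
C(c,a) = [a^c/(c!(1−ρ))]·P₀ = [0.96559/(6·0.6705)]·0.368072
= 0.24000·0.368072 = 0.088339

Final: 0.088339


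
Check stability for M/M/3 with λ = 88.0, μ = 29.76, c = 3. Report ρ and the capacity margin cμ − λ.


Total capacity cμ = 3·29.76 = 89.28/hr
ρ = λ/(cμ) = 88.0/89.28 = 0.9857
Stable ⇔ ρ < 1: YES
Spare capacity = cμ − λ = 89.28 − 88.0 = 1.28/hr

Final: ρ = 0.9857; stable; margin = 1.28/hr


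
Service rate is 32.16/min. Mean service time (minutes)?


Mean service time = 1/μ = 1/32.16 minute = 0.03109 minute
In minutes: 0.03109 × 1 = 0.03109 min

Final: 0.03109 min


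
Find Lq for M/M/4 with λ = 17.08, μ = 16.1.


a = λ/μ = 1.0609; ρ = a/4 = 0.2652
P₀ = 0.345494
Lq = P₀·a^c·ρ / (c!·(1−ρ)²) = 0.345494·1.26662·0.2652/(24·0.53991)
= 0.008957

Final: 0.008957


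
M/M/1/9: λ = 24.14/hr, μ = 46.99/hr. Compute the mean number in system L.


ρ = 24.14/46.99 = 0.5137
L = ρ[1 − (K+1)ρ^K + Kρ^(K+1)] / [(1−ρ)(1−ρ^(K+1))]
Numerator: 0.5137·(1 − 10·0.002492 + 9·0.001280) = 0.506843
Denominator: (0.4863)·(0.998720) = 0.485651
L = 0.506843/0.485651 = 1.0436

Final: 1.0436


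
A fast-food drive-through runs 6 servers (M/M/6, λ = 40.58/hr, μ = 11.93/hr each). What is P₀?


a = λ/μ = 40.58/11.93 = 3.4015; ρ = a/c = 0.5669
Σ_{k=0}^{5} a^k/k! (terms k=0..5) = 1.00000 + 3.40151 + 5.78513 + 6.55939 + 5.57796 + 3.79469 = 26.11868
Tail: a^6/(6!(1−ρ)) = 1548.92216/(720·0.4331) = 4.96738
P₀ = 1/(26.11868 + 4.96738) = 1/31.08606 = 0.032169

Final: 0.032169


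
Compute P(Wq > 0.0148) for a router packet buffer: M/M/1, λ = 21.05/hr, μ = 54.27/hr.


ρ = 21.05/54.27 = 0.3879
P(Wq > t) = ρ·e^{−(μ−λ)t} = 0.3879·e^{−0.4917}
= 0.3879·0.611613 = 0.237230

Final: 0.237230


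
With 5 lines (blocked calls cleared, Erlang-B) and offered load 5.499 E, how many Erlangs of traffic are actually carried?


B(5,5.499) = 0.323983 (Erlang-B)
Carried load = a(1 − B) = 5.499·(1 − 0.323983) = 5.499·0.676017 = 3.7174 E

Final: 3.7174 Erlangs


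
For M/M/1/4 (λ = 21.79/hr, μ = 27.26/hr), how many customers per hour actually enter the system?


ρ = 0.7993; P_K = (1−ρ)ρ^4/(1−ρ^5) = 0.121602
λ_eff = λ(1 − P_K) = 21.79·(1 − 0.121602) = 21.79·0.878398 = 19.1403 /hr

Final: 19.1403 /hr


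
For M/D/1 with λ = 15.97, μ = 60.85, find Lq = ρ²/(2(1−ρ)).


ρ = 15.97/60.85 = 0.2624
M/D/1: Lq = ρ²/(2(1−ρ)) = 0.06888/(2·0.7376) = 0.04669

Final: 0.04669


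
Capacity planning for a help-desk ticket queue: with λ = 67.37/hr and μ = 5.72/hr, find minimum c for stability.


Stability requires cμ > λ ⇔ c > λ/μ.
λ/μ = 67.37/5.72 = 11.7780
Minimum integer c = ⌊11.7780⌋ + 1 = 12
Check: 12·5.72 = 68.64 > 67.37, while 11·5.72 = 62.92 ≤ 67.37

Final: 12 servers


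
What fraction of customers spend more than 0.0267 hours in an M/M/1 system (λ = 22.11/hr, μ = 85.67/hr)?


W ~ Exponential(μ−λ) for M/M/1.
μ − λ = 85.67 − 22.11 = 63.5600
P(W > t) = e^{−(μ−λ)t} = e^{−1.6971} = 0.183223

Final: 0.183223


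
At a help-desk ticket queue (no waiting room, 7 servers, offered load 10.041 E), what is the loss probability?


B(c,a) = (a^c/c!) / Σ_{k=0}^{c} a^k/k!
a^7/7! = 2041.776651
Σ terms (k=0..7): 1.00000 + 10.04100 + 50.41084 + 168.72508 + 423.54214 + 850.55733 + 1423.40768 + 2041.77665 = 4969.460725
B = 2041.776651/4969.460725 = 0.410865

Final: 0.410865


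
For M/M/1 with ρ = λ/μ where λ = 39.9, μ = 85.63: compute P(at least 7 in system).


ρ = 39.9/85.63 = 0.4660
P(N ≥ n) = ρ^n = 0.4660^7 = 0.004769

Final: 0.004769


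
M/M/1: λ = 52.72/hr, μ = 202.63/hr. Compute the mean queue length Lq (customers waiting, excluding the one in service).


ρ = 52.72/202.63 = 0.2602
Lq = ρ²/(1−ρ) = 0.06769/0.7398 = 0.09150

Final: 0.09150


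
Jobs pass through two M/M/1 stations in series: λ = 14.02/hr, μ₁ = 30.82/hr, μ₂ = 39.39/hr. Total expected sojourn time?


Each node sees arrival rate λ = 14.02/hr (tandem ⇒ throughput preserved).
W₁ = 1/(μ₁−λ) = 1/(30.82−14.02) = 0.05952 hr
W₂ = 1/(μ₂−λ) = 1/(39.39−14.02) = 0.03942 hr
W_total = W₁ + W₂ = 0.05952 + 0.03942 = 0.09894 hr

Final: 0.09894 hr


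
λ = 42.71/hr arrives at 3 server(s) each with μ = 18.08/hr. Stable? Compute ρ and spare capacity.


Total capacity cμ = 3·18.08 = 54.24/hr
ρ = λ/(cμ) = 42.71/54.24 = 0.7874
Stable ⇔ ρ < 1: YES
Spare capacity = cμ − λ = 54.24 − 42.71 = 11.53/hr

Final: ρ = 0.7874; stable; margin = 11.53/hr


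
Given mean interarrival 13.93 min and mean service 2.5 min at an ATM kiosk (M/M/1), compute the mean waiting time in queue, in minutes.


λ = 60/13.93 = 4.3073 /hr
μ = 60/2.5 = 24.0000 /hr
ρ = λ/μ = 4.3073/24.0000 = 0.1795
Wq = ρ/(μ−λ) = 0.1795/(24.0000−4.3073) = 0.009113 hr
In minutes: 0.009113·60 = 0.5468 min

Final: 0.5468 min


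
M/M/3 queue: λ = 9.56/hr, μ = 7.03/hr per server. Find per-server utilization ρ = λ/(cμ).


ρ = λ/(cμ) = 9.56/(3·7.03) = 9.56/21.09 = 0.4533

Final: 0.4533


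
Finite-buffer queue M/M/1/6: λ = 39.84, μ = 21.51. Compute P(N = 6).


ρ = λ/μ = 39.84/21.51 = 1.8522
P_K = (1−ρ)ρ^K/(1−ρ^(K+1)) = (-0.8522·40.371373)/(1 − 74.774314)
= -34.402941/-73.774314 = 0.466327

Final: 0.466327


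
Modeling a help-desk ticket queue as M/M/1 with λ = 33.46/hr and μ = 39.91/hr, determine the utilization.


ρ = λ/μ = 33.46/39.91 = 0.8384

Final: 0.8384


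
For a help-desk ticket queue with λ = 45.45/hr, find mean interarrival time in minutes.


Mean interarrival time = 1/λ = 1/45.45 hour = 0.02200 hour
In minutes: 0.02200 × 60 = 1.3201 min

Final: 1.3201 min


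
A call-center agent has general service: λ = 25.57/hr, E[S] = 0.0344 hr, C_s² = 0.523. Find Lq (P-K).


ρ = λ·E[S] = 25.57·0.0344 = 0.8796
Lq = ρ²(1+C_s²)/(2(1−ρ)) = 0.7737·(1+0.523)/(2·0.1204)
= 0.7737·1.5230/0.2408 = 4.89385

Final: 4.89385


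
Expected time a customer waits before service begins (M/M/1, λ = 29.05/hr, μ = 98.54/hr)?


ρ = 29.05/98.54 = 0.2948
Wq = ρ/(μ−λ) = 0.2948/(98.54 − 29.05) = 0.2948/69.49 = 0.004242 hr

Final: 0.004242 hr


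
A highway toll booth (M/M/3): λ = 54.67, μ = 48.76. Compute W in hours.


a = 1.1212; ρ = 0.3737; P₀ = 0.320015
Lq = P₀·a^c·ρ/(c!(1−ρ)²) = 0.07163
Wq = Lq/λ = 0.07163/54.67 = 0.001310 hr
W = Wq + 1/μ = 0.001310 + 0.02051 = 0.02182 hr

Final: 0.02182 hr


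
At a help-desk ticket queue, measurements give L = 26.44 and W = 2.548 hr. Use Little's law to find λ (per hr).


λ = L/W = 26.44/2.548 = 10.3768 /hr

Final: 10.3768 /hr


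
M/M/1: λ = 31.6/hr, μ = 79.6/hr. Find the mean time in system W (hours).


W = 1/(μ−λ) = 1/(79.6 − 31.6) = 1/48.00 = 0.02083 hr

Final: 0.02083 hr


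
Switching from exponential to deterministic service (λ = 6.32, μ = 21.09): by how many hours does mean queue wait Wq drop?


ρ = 6.32/21.09 = 0.2997
Wq(M/M/1) = ρ/(μ−λ) = 0.2997/14.77 = 0.02029 hr
Wq(M/D/1) = ρ/(2(μ−λ)) = 0.01014 hr
Savings = 0.02029 − 0.01014 = 0.01014 hr

Final: 0.01014 hr


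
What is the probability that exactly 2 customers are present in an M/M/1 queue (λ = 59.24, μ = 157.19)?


ρ = 59.24/157.19 = 0.3769
P_n = (1−ρ)·ρ^n = (1 − 0.3769)·0.3769^2 = 0.6231·0.142030 = 0.088503

Final: 0.088503


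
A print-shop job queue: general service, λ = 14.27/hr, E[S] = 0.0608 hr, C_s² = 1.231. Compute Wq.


ρ = λ·E[S] = 14.27·0.0608 = 0.8676
E[S²] = E[S]²(1+C_s²) = 0.0608²·(1+1.231) = 0.008247
Wq = λ·E[S²]/(2(1−ρ)) = 14.27·0.008247/(2·0.1324) = 0.44449 hr

Final: 0.44449 hr


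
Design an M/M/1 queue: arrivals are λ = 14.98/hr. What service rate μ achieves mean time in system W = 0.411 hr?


W = 1/(μ−λ) ⇒ μ − λ = 1/W = 1/0.411 = 2.4331
μ = λ + 1/W = 14.98 + 2.4331 = 17.4131 per hr

Final: 17.4131 /hr


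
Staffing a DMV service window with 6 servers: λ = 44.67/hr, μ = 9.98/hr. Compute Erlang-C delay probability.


a = λ/μ = 4.4760; ρ = a/6 = 0.7460
P₀ = 0.009425 (from M/M/c formula)
C(c,a) = [a^c/(c!(1−ρ))]·P₀ = [8041.04453/(720·0.2540)]·0.009425
= 43.96758·0.009425 = 0.414396

Final: 0.414396


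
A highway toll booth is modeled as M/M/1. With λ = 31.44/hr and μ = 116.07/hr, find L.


ρ = λ/μ = 31.44/116.07 = 0.2709
L = ρ/(1−ρ) = 0.2709/(1 − 0.2709) = 0.2709/0.7291 = 0.3715

Final: 0.3715


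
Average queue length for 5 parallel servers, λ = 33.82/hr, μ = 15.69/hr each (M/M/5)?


a = λ/μ = 2.1555; ρ = a/5 = 0.4311
P₀ = 0.114562
Lq = P₀·a^c·ρ / (c!·(1−ρ)²) = 0.114562·46.53217·0.4311/(120·0.32364)
= 0.05917

Final: 0.05917


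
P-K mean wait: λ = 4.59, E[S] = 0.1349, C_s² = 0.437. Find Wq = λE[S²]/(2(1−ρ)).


ρ = λ·E[S] = 4.59·0.1349 = 0.6192
E[S²] = E[S]²(1+C_s²) = 0.1349²·(1+0.437) = 0.026151
Wq = λ·E[S²]/(2(1−ρ)) = 4.59·0.026151/(2·0.3808) = 0.15760 hr

Final: 0.15760 hr


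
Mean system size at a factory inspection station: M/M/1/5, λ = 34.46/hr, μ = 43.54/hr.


ρ = 34.46/43.54 = 0.7915
L = ρ[1 − (K+1)ρ^K + Kρ^(K+1)] / [(1−ρ)(1−ρ^(K+1))]
Numerator: 0.7915·(1 − 6·0.310552 + 5·0.245788) = 0.289380
Denominator: (0.2085)·(0.754212) = 0.157286
L = 0.289380/0.157286 = 1.8398

Final: 1.8398


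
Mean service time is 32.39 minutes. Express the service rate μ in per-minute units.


μ = 1/(service time) in consistent units.
1 minute = 1 min, so μ = 1/32.39 = 0.03087 per minute

Final: 0.03087 /min


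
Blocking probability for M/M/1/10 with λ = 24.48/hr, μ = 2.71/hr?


ρ = λ/μ = 24.48/2.71 = 9.0332
P_K = (1−ρ)ρ^K/(1−ρ^(K+1)) = (-8.0332·3617605672.535745)/(1 − 32678592938.625477)
= -29060987266.089733/-32678592937.625477 = 0.889297

Final: 0.889297


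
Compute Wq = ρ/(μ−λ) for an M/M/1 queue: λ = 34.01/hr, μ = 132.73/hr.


ρ = 34.01/132.73 = 0.2562
Wq = ρ/(μ−λ) = 0.2562/(132.73 − 34.01) = 0.2562/98.72 = 0.002596 hr

Final: 0.002596 hr


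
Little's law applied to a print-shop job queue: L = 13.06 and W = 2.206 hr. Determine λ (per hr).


λ = L/W = 13.06/2.206 = 5.9202 /hr

Final: 5.9202 /hr


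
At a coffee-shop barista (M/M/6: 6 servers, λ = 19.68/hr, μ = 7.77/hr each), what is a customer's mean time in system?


a = 2.5328; ρ = 0.4221; P₀ = 0.078949
Lq = P₀·a^c·ρ/(c!(1−ρ)²) = 0.03660
Wq = Lq/λ = 0.03660/19.68 = 0.001860 hr
W = Wq + 1/μ = 0.001860 + 0.12870 = 0.13056 hr

Final: 0.13056 hr


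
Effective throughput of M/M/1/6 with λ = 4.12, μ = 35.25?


ρ = 0.1169; P_K = (1−ρ)ρ^6/(1−ρ^7) = 0.000002251
λ_eff = λ(1 − P_K) = 4.12·(1 − 0.000002251) = 4.12·0.999998 = 4.1200 /hr

Final: 4.1200 /hr


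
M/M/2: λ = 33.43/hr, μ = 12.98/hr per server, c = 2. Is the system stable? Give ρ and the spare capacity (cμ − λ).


Total capacity cμ = 2·12.98 = 25.96/hr
ρ = λ/(cμ) = 33.43/25.96 = 1.2878
Stable ⇔ ρ < 1: NO
Spare capacity = cμ − λ = 25.96 − 33.43 = -7.47/hr

Final: ρ = 1.2878; unstable; margin = -7.47/hr


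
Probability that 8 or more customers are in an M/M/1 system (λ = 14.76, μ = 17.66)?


ρ = 14.76/17.66 = 0.8358
P(N ≥ n) = ρ^n = 0.8358^8 = 0.238103

Final: 0.238103


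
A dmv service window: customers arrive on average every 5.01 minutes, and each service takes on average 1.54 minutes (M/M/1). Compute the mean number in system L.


λ = 60/5.01 = 11.9760 /hr
μ = 60/1.54 = 38.9610 /hr
ρ = λ/μ = 11.9760/38.9610 = 0.3074
L = ρ/(1−ρ) = 0.3074/0.6926 = 0.4438

Final: 0.4438


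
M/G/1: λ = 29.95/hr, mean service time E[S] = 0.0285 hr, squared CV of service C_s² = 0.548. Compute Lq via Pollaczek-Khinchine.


ρ = λ·E[S] = 29.95·0.0285 = 0.8536
Lq = ρ²(1+C_s²)/(2(1−ρ)) = 0.7286·(1+0.548)/(2·0.1464)
= 0.7286·1.5480/0.2929 = 3.85132

Final: 3.85132


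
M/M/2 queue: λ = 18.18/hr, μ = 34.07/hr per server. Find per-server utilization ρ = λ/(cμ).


ρ = λ/(cμ) = 18.18/(2·34.07) = 18.18/68.14 = 0.2668

Final: 0.2668


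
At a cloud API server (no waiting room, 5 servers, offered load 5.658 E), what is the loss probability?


B(c,a) = (a^c/c!) / Σ_{k=0}^{c} a^k/k!
a^5/5! = 48.320728
Σ terms (k=0..5): 1.00000 + 5.65800 + 16.00648 + 30.18823 + 42.70124 + 48.32073 = 143.874679
B = 48.320728/143.874679 = 0.335853

Final: 0.335853


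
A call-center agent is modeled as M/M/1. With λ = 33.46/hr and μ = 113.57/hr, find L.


ρ = λ/μ = 33.46/113.57 = 0.2946
L = ρ/(1−ρ) = 0.2946/(1 − 0.2946) = 0.2946/0.7054 = 0.4177

Final: 0.4177


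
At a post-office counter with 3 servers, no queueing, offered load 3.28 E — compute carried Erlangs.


B(3,3.28) = 0.378448 (Erlang-B)
Carried load = a(1 − B) = 3.28·(1 − 0.378448) = 3.28·0.621552 = 2.0387 E

Final: 2.0387 Erlangs


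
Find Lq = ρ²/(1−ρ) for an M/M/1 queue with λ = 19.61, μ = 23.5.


ρ = 19.61/23.5 = 0.8345
Lq = ρ²/(1−ρ) = 0.6963/0.1655 = 4.2067

Final: 4.2067


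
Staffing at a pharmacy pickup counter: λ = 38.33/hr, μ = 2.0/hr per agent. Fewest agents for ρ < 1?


Stability requires cμ > λ ⇔ c > λ/μ.
λ/μ = 38.33/2.0 = 19.1650
Minimum integer c = ⌊19.1650⌋ + 1 = 20
Check: 20·2.0 = 40.00 > 38.33, while 19·2.0 = 38.00 ≤ 38.33

Final: 20 servers


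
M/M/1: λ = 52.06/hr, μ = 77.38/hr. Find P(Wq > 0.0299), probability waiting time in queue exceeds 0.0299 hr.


ρ = 52.06/77.38 = 0.6728
P(Wq > t) = ρ·e^{−(μ−λ)t} = 0.6728·e^{−0.7571}
= 0.6728·0.469040 = 0.315562

Final: 0.315562


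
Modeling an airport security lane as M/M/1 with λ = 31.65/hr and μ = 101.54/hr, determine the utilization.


ρ = λ/μ = 31.65/101.54 = 0.3117

Final: 0.3117


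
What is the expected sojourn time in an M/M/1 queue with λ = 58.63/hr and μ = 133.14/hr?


W = 1/(μ−λ) = 1/(133.14 − 58.63) = 1/74.51 = 0.01342 hr

Final: 0.01342 hr


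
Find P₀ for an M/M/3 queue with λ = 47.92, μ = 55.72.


a = λ/μ = 47.92/55.72 = 0.8600; ρ = a/c = 0.2867
Σ_{k=0}^{2} a^k/k! (terms k=0..2) = 1.00000 + 0.86001 + 0.36981 = 2.22983
Tail: a^3/(3!(1−ρ)) = 0.63609/(6·0.7133) = 0.14862
P₀ = 1/(2.22983 + 0.14862) = 1/2.37845 = 0.420443

Final: 0.420443


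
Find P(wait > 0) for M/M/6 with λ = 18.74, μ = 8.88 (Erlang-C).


a = λ/μ = 2.1104; ρ = a/6 = 0.3517
P₀ = 0.120946 (from M/M/c formula)
C(c,a) = [a^c/(c!(1−ρ))]·P₀ = [88.33641/(720·0.6483)]·0.120946
= 0.18926·0.120946 = 0.022890

Final: 0.022890


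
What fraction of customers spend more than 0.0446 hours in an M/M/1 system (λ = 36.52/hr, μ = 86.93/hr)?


W ~ Exponential(μ−λ) for M/M/1.
μ − λ = 86.93 − 36.52 = 50.4100
P(W > t) = e^{−(μ−λ)t} = e^{−2.2483} = 0.105580

Final: 0.105580


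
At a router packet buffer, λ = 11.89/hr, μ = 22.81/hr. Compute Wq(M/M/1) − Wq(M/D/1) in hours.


ρ = 11.89/22.81 = 0.5213
Wq(M/M/1) = ρ/(μ−λ) = 0.5213/10.92 = 0.04773 hr
Wq(M/D/1) = ρ/(2(μ−λ)) = 0.02387 hr
Savings = 0.04773 − 0.02387 = 0.02387 hr

Final: 0.02387 hr


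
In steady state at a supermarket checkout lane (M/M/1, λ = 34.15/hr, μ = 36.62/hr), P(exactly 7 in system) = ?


ρ = 34.15/36.62 = 0.9326
P_n = (1−ρ)·ρ^n = (1 − 0.9326)·0.9326^7 = 0.06745·0.613347 = 0.041370

Final: 0.041370


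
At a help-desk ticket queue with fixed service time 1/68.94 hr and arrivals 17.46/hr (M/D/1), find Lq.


ρ = 17.46/68.94 = 0.2533
M/D/1: Lq = ρ²/(2(1−ρ)) = 0.06414/(2·0.7467) = 0.04295

Final: 0.04295


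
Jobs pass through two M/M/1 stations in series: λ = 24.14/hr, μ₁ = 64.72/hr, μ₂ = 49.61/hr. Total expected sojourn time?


Each node sees arrival rate λ = 24.14/hr (tandem ⇒ throughput preserved).
W₁ = 1/(μ₁−λ) = 1/(64.72−24.14) = 0.02464 hr
W₂ = 1/(μ₂−λ) = 1/(49.61−24.14) = 0.03926 hr
W_total = W₁ + W₂ = 0.02464 + 0.03926 = 0.06390 hr

Final: 0.06390 hr


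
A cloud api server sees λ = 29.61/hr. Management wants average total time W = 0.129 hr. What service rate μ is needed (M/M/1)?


W = 1/(μ−λ) ⇒ μ − λ = 1/W = 1/0.129 = 7.7519
μ = λ + 1/W = 29.61 + 7.7519 = 37.3619 per hr

Final: 37.3619 /hr


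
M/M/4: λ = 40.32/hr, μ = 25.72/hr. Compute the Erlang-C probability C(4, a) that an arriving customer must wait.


a = λ/μ = 1.5677; ρ = a/4 = 0.3919
P₀ = 0.206086 (from M/M/c formula)
C(c,a) = [a^c/(c!(1−ρ))]·P₀ = [6.03946/(24·0.6081)]·0.206086
= 0.41383·0.206086 = 0.085284

Final: 0.085284


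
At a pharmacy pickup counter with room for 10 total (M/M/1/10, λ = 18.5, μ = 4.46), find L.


ρ = 18.5/4.46 = 4.1480
L = ρ[1 − (K+1)ρ^K + Kρ^(K+1)] / [(1−ρ)(1−ρ^(K+1))]
Numerator: 4.1480·(1 − 11·1507886.652383 + 10·6254686.786792) = 190641735.492491
Denominator: (-3.1480)·(-6254685.786792) = 19689638.665148
L = 190641735.492491/19689638.665148 = 9.6823

Final: 9.6823


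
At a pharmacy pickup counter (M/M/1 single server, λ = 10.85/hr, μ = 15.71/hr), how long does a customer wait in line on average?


ρ = 10.85/15.71 = 0.6906
Wq = ρ/(μ−λ) = 0.6906/(15.71 − 10.85) = 0.6906/4.86 = 0.1421 hr

Final: 0.1421 hr


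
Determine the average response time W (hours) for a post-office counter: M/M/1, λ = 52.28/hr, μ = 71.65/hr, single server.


W = 1/(μ−λ) = 1/(71.65 − 52.28) = 1/19.37 = 0.05163 hr

Final: 0.05163 hr


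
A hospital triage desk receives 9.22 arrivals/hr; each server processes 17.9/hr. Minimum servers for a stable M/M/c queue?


Stability requires cμ > λ ⇔ c > λ/μ.
λ/μ = 9.22/17.9 = 0.5151
Minimum integer c = ⌊0.5151⌋ + 1 = 1
Check: 1·17.9 = 17.90 > 9.22, while 0·17.9 = 0.00 ≤ 9.22

Final: 1 servers


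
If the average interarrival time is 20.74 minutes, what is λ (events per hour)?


λ = 1/(interarrival time) in consistent units.
1 hour = 60 min, so λ = 60/20.74 = 2.8930 per hour

Final: 2.8930 /hr


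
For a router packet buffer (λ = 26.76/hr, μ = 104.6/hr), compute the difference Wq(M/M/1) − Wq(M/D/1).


ρ = 26.76/104.6 = 0.2558
Wq(M/M/1) = ρ/(μ−λ) = 0.2558/77.84 = 0.003287 hr
Wq(M/D/1) = ρ/(2(μ−λ)) = 0.001643 hr
Savings = 0.003287 − 0.001643 = 0.001643 hr

Final: 0.001643 hr


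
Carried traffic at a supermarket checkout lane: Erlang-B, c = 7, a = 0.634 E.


B(7,0.634) = 0.000004334 (Erlang-B)
Carried load = a(1 − B) = 0.634·(1 − 0.000004334) = 0.634·0.999996 = 0.6340 E

Final: 0.6340 Erlangs


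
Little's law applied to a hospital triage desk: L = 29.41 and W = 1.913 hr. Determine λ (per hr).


λ = L/W = 29.41/1.913 = 15.3738 /hr

Final: 15.3738 /hr


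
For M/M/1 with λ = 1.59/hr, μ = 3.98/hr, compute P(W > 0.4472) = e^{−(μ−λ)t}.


W ~ Exponential(μ−λ) for M/M/1.
μ − λ = 3.98 − 1.59 = 2.3900
P(W > t) = e^{−(μ−λ)t} = e^{−1.0688} = 0.343418

Final: 0.343418


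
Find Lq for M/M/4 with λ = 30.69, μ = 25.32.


a = λ/μ = 1.2121; ρ = a/4 = 0.3030
P₀ = 0.296517
Lq = P₀·a^c·ρ / (c!·(1−ρ)²) = 0.296517·2.15840·0.3030/(24·0.48578)
= 0.01663

Final: 0.01663


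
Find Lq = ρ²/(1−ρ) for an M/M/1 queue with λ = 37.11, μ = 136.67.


ρ = 37.11/136.67 = 0.2715
Lq = ρ²/(1−ρ) = 0.07373/0.7285 = 0.1012

Final: 0.1012


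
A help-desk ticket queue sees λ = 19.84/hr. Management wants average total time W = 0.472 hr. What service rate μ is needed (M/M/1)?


W = 1/(μ−λ) ⇒ μ − λ = 1/W = 1/0.472 = 2.1186
μ = λ + 1/W = 19.84 + 2.1186 = 21.9586 per hr

Final: 21.9586 /hr


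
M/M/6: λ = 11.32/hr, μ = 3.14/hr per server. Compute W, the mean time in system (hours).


a = 3.6051; ρ = 0.6008; P₀ = 0.025864
Lq = P₀·a^c·ρ/(c!(1−ρ)²) = 0.29741
Wq = Lq/λ = 0.29741/11.32 = 0.02627 hr
W = Wq + 1/μ = 0.02627 + 0.31847 = 0.34474 hr

Final: 0.34474 hr


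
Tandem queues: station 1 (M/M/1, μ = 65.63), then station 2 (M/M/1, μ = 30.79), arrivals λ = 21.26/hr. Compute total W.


Each node sees arrival rate λ = 21.26/hr (tandem ⇒ throughput preserved).
W₁ = 1/(μ₁−λ) = 1/(65.63−21.26) = 0.02254 hr
W₂ = 1/(μ₂−λ) = 1/(30.79−21.26) = 0.10493 hr
W_total = W₁ + W₂ = 0.02254 + 0.10493 = 0.12747 hr

Final: 0.12747 hr


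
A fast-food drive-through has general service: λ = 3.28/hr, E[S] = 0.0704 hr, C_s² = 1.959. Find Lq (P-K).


ρ = λ·E[S] = 3.28·0.0704 = 0.2309
Lq = ρ²(1+C_s²)/(2(1−ρ)) = 0.05332·(1+1.959)/(2·0.7691)
= 0.05332·2.9590/1.5382 = 0.10257

Final: 0.10257


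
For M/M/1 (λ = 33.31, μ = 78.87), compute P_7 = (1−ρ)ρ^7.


ρ = 33.31/78.87 = 0.4223
P_n = (1−ρ)·ρ^n = (1 − 0.4223)·0.4223^7 = 0.5777·0.002397 = 0.001385

Final: 0.001385


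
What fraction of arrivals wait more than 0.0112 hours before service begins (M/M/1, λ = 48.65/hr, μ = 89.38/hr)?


ρ = 48.65/89.38 = 0.5443
P(Wq > t) = ρ·e^{−(μ−λ)t} = 0.5443·e^{−0.4562}
= 0.5443·0.633702 = 0.344927

Final: 0.344927


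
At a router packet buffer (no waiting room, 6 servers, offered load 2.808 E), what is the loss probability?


B(c,a) = (a^c/c!) / Σ_{k=0}^{c} a^k/k!
a^6/6! = 0.680848
Σ terms (k=0..6): 1.00000 + 2.80800 + 3.94243 + 3.69012 + 2.59046 + 1.45480 + 0.68085 = 16.166661
B = 0.680848/16.166661 = 0.042114

Final: 0.042114


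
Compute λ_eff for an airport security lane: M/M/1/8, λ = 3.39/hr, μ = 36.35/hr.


ρ = 0.09326; P_K = (1−ρ)ρ^8/(1−ρ^9) = 0.000000005189
λ_eff = λ(1 − P_K) = 3.39·(1 − 0.000000005189) = 3.39·1.000000 = 3.3900 /hr

Final: 3.3900 /hr


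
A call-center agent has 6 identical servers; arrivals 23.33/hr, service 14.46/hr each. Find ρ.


ρ = λ/(cμ) = 23.33/(6·14.46) = 23.33/86.76 = 0.2689

Final: 0.2689


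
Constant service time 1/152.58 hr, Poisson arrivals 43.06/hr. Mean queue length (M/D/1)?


ρ = 43.06/152.58 = 0.2822
M/D/1: Lq = ρ²/(2(1−ρ)) = 0.07964/(2·0.7178) = 0.05548

Final: 0.05548


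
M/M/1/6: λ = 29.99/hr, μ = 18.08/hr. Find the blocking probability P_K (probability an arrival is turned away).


ρ = λ/μ = 29.99/18.08 = 1.6587
P_K = (1−ρ)ρ^K/(1−ρ^(K+1)) = (-0.6587·20.828991)/(1 − 34.549859)
= -13.720868/-33.549859 = 0.408969

Final: 0.408969


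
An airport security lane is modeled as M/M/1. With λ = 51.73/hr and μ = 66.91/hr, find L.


ρ = λ/μ = 51.73/66.91 = 0.7731
L = ρ/(1−ρ) = 0.7731/(1 − 0.7731) = 0.7731/0.2269 = 3.4078

Final: 3.4078


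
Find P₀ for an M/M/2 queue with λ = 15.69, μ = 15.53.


a = λ/μ = 15.69/15.53 = 1.0103; ρ = a/c = 0.5052
Σ_{k=0}^{1} a^k/k! (terms k=0..1) = 1.00000 + 1.01030 = 2.01030
Tail: a^2/(2!(1−ρ)) = 1.02071/(2·0.4948) = 1.03134
P₀ = 1/(2.01030 + 1.03134) = 1/3.04164 = 0.328770

Final: 0.328770


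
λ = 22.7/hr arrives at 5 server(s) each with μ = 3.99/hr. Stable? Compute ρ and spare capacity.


Total capacity cμ = 5·3.99 = 19.95/hr
ρ = λ/(cμ) = 22.7/19.95 = 1.1378
Stable ⇔ ρ < 1: NO
Spare capacity = cμ − λ = 19.95 − 22.7 = -2.75/hr

Final: ρ = 1.1378; unstable; margin = -2.75/hr


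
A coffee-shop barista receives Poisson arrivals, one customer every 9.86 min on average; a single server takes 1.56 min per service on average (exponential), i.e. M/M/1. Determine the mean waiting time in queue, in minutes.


λ = 60/9.86 = 6.0852 /hr
μ = 60/1.56 = 38.4615 /hr
ρ = λ/μ = 6.0852/38.4615 = 0.1582
Wq = ρ/(μ−λ) = 0.1582/(38.4615−6.0852) = 0.004887 hr
In minutes: 0.004887·60 = 0.2932 min

Final: 0.2932 min


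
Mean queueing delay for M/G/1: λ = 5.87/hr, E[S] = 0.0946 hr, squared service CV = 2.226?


ρ = λ·E[S] = 5.87·0.0946 = 0.5553
E[S²] = E[S]²(1+C_s²) = 0.0946²·(1+2.226) = 0.028870
Wq = λ·E[S²]/(2(1−ρ)) = 5.87·0.028870/(2·0.4447) = 0.19054 hr

Final: 0.19054 hr


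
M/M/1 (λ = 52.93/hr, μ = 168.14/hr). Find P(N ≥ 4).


ρ = 52.93/168.14 = 0.3148
P(N ≥ n) = ρ^n = 0.3148^4 = 0.009820

Final: 0.009820


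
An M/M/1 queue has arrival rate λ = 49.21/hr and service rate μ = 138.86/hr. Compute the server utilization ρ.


ρ = λ/μ = 49.21/138.86 = 0.3544

Final: 0.3544


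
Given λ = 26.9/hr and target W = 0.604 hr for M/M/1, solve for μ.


W = 1/(μ−λ) ⇒ μ − λ = 1/W = 1/0.604 = 1.6556
μ = λ + 1/W = 26.9 + 1.6556 = 28.5556 per hr

Final: 28.5556 /hr


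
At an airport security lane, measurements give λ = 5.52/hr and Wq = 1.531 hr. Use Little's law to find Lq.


Lq = λWq = 5.52·1.531 = 8.4511

Final: 8.4511


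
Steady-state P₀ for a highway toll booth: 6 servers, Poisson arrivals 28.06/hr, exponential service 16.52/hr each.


a = λ/μ = 28.06/16.52 = 1.6985; ρ = a/c = 0.2831
Σ_{k=0}^{5} a^k/k! (terms k=0..5) = 1.00000 + 1.69855 + 1.44253 + 0.81674 + 0.34682 + 0.11782 = 5.42245
Tail: a^6/(6!(1−ρ)) = 24.01407/(720·0.7169) = 0.04652
P₀ = 1/(5.42245 + 0.04652) = 1/5.46897 = 0.182850

Final: 0.182850


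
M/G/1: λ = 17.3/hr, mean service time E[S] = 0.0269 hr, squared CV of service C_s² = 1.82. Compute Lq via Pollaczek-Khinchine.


ρ = λ·E[S] = 17.3·0.0269 = 0.4654
Lq = ρ²(1+C_s²)/(2(1−ρ)) = 0.2166·(1+1.82)/(2·0.5346)
= 0.2166·2.8200/1.0693 = 0.57117

Final: 0.57117


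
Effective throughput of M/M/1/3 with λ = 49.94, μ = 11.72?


ρ = 4.2611; P_K = (1−ρ)ρ^3/(1−ρ^4) = 0.767647
λ_eff = λ(1 − P_K) = 49.94·(1 − 0.767647) = 49.94·0.232353 = 11.6037 /hr

Final: 11.6037 /hr


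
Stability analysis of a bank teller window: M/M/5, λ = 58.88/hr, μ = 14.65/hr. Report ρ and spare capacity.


Total capacity cμ = 5·14.65 = 73.25/hr
ρ = λ/(cμ) = 58.88/73.25 = 0.8038
Stable ⇔ ρ < 1: YES
Spare capacity = cμ − λ = 73.25 − 58.88 = 14.37/hr

Final: ρ = 0.8038; stable; margin = 14.37/hr


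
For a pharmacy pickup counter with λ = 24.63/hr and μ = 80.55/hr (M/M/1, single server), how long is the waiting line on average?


ρ = 24.63/80.55 = 0.3058
Lq = ρ²/(1−ρ) = 0.09350/0.6942 = 0.1347

Final: 0.1347


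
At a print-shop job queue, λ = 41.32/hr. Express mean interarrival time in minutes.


Mean interarrival time = 1/λ = 1/41.32 hour = 0.02420 hour
In minutes: 0.02420 × 60 = 1.4521 min

Final: 1.4521 min


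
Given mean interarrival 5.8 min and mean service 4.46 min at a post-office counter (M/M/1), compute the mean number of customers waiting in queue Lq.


λ = 60/5.8 = 10.3448 /hr
μ = 60/4.46 = 13.4529 /hr
ρ = λ/μ = 10.3448/13.4529 = 0.7690
Lq = ρ²/(1−ρ) = 0.5913/0.2310 = 2.5594

Final: 2.5594


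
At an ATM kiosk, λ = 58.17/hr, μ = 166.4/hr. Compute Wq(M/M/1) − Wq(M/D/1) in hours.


ρ = 58.17/166.4 = 0.3496
Wq(M/M/1) = ρ/(μ−λ) = 0.3496/108.23 = 0.003230 hr
Wq(M/D/1) = ρ/(2(μ−λ)) = 0.001615 hr
Savings = 0.003230 − 0.001615 = 0.001615 hr

Final: 0.001615 hr


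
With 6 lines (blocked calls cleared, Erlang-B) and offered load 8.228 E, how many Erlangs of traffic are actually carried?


B(6,8.228) = 0.401972 (Erlang-B)
Carried load = a(1 − B) = 8.228·(1 − 0.401972) = 8.228·0.598028 = 4.9206 E

Final: 4.9206 Erlangs


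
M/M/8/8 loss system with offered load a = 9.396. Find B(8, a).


B(c,a) = (a^c/c!) / Σ_{k=0}^{c} a^k/k!
a^8/8! = 1506.688736
Σ terms (k=0..8): 1.00000 + 9.39600 + 44.14241 + 138.25402 + 324.75870 + 610.28654 + 955.70873 + 1282.83417 + 1506.68874 = 4873.069307
B = 1506.688736/4873.069307 = 0.309187

Final: 0.309187


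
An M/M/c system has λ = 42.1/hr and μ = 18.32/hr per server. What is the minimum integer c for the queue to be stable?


Stability requires cμ > λ ⇔ c > λ/μ.
λ/μ = 42.1/18.32 = 2.2980
Minimum integer c = ⌊2.2980⌋ + 1 = 3
Check: 3·18.32 = 54.96 > 42.1, while 2·18.32 = 36.64 ≤ 42.1

Final: 3 servers


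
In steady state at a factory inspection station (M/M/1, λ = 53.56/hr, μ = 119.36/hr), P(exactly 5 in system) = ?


ρ = 53.56/119.36 = 0.4487
P_n = (1−ρ)·ρ^n = (1 − 0.4487)·0.4487^5 = 0.5513·0.018193 = 0.010029

Final: 0.010029


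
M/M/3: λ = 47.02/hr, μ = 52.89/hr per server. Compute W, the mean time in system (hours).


a = 0.8890; ρ = 0.2963; P₀ = 0.408061
Lq = P₀·a^c·ρ/(c!(1−ρ)²) = 0.02860
Wq = Lq/λ = 0.02860/47.02 = 0.0006082 hr
W = Wq + 1/μ = 0.0006082 + 0.01891 = 0.01952 hr

Final: 0.01952 hr


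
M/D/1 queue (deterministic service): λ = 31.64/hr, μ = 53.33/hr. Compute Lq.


ρ = 31.64/53.33 = 0.5933
M/D/1: Lq = ρ²/(2(1−ρ)) = 0.3520/(2·0.4067) = 0.43272

Final: 0.43272


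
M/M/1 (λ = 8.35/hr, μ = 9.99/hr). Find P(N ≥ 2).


ρ = 8.35/9.99 = 0.8358
P(N ≥ n) = ρ^n = 0.8358^2 = 0.698622

Final: 0.698622


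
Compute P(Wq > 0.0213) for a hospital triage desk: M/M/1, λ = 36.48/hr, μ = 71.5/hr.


ρ = 36.48/71.5 = 0.5102
P(Wq > t) = ρ·e^{−(μ−λ)t} = 0.5102·e^{−0.7459}
= 0.5102·0.474295 = 0.241990

Final: 0.241990


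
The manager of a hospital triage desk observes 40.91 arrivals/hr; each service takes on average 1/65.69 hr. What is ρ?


ρ = λ/μ = 40.91/65.69 = 0.6228

Final: 0.6228


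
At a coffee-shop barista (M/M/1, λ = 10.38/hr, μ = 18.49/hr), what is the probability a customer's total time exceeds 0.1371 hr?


W ~ Exponential(μ−λ) for M/M/1.
μ − λ = 18.49 − 10.38 = 8.1100
P(W > t) = e^{−(μ−λ)t} = e^{−1.1119} = 0.328940

Final: 0.328940


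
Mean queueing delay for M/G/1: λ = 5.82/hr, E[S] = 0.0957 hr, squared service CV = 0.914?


ρ = λ·E[S] = 5.82·0.0957 = 0.5570
E[S²] = E[S]²(1+C_s²) = 0.0957²·(1+0.914) = 0.017529
Wq = λ·E[S²]/(2(1−ρ)) = 5.82·0.017529/(2·0.4430) = 0.11514 hr

Final: 0.11514 hr


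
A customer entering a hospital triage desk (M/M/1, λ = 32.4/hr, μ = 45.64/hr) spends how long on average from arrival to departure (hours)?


W = 1/(μ−λ) = 1/(45.64 − 32.4) = 1/13.24 = 0.07553 hr

Final: 0.07553 hr


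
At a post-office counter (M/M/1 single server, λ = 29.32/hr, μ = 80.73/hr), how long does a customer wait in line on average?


ρ = 29.32/80.73 = 0.3632
Wq = ρ/(μ−λ) = 0.3632/(80.73 − 29.32) = 0.3632/51.41 = 0.007064 hr

Final: 0.007064 hr


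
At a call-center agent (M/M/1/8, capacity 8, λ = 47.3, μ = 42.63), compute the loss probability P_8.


ρ = λ/μ = 47.3/42.63 = 1.1095
P_K = (1−ρ)ρ^K/(1−ρ^(K+1)) = (-0.1095·2.297029)/(1 − 2.548662)
= -0.251633/-1.548662 = 0.162484

Final: 0.162484


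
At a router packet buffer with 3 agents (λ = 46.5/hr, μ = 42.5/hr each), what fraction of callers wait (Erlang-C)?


a = λ/μ = 1.0941; ρ = a/3 = 0.3647
P₀ = 0.329351 (from M/M/c formula)
C(c,a) = [a^c/(c!(1−ρ))]·P₀ = [1.30976/(6·0.6353)]·0.329351
= 0.34361·0.329351 = 0.113168

Final: 0.113168


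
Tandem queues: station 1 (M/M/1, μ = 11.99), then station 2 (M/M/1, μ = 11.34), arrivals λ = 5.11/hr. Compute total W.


Each node sees arrival rate λ = 5.11/hr (tandem ⇒ throughput preserved).
W₁ = 1/(μ₁−λ) = 1/(11.99−5.11) = 0.14535 hr
W₂ = 1/(μ₂−λ) = 1/(11.34−5.11) = 0.16051 hr
W_total = W₁ + W₂ = 0.14535 + 0.16051 = 0.30586 hr

Final: 0.30586 hr


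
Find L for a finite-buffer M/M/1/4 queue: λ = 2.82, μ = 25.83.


ρ = 2.82/25.83 = 0.1092
L = ρ[1 − (K+1)ρ^K + Kρ^(K+1)] / [(1−ρ)(1−ρ^(K+1))]
Numerator: 0.1092·(1 − 5·0.0001421 + 4·0.00001551) = 0.109105
Denominator: (0.8908)·(0.999984) = 0.890811
L = 0.109105/0.890811 = 0.1225

Final: 0.1225


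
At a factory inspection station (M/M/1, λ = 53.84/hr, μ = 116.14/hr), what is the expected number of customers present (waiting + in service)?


ρ = λ/μ = 53.84/116.14 = 0.4636
L = ρ/(1−ρ) = 0.4636/(1 − 0.4636) = 0.4636/0.5364 = 0.8642

Final: 0.8642


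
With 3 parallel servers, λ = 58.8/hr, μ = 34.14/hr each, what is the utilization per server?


ρ = λ/(cμ) = 58.8/(3·34.14) = 58.8/102.42 = 0.5741

Final: 0.5741


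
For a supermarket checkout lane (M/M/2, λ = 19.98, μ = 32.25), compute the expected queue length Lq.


a = λ/μ = 0.6195; ρ = a/2 = 0.3098
P₀ = 0.526989
Lq = P₀·a^c·ρ / (c!·(1−ρ)²) = 0.526989·0.38382·0.3098/(2·0.47642)
= 0.06576

Final: 0.06576


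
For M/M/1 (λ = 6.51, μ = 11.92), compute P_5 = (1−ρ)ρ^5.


ρ = 6.51/11.92 = 0.5461
P_n = (1−ρ)·ρ^n = (1 − 0.5461)·0.5461^5 = 0.4539·0.048587 = 0.022052

Final: 0.022052


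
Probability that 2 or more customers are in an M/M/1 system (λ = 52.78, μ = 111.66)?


ρ = 52.78/111.66 = 0.4727
P(N ≥ n) = ρ^n = 0.4727^2 = 0.223431

Final: 0.223431


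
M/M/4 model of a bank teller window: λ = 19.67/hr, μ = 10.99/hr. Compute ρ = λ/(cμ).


ρ = λ/(cμ) = 19.67/(4·10.99) = 19.67/43.96 = 0.4475

Final: 0.4475


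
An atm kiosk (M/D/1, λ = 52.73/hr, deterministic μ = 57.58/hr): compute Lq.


ρ = 52.73/57.58 = 0.9158
M/D/1: Lq = ρ²/(2(1−ρ)) = 0.8386/(2·0.08423) = 4.97820

Final: 4.97820


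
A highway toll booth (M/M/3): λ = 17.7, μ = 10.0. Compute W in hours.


a = 1.7700; ρ = 0.5900; P₀ = 0.151731
Lq = P₀·a^c·ρ/(c!(1−ρ)²) = 0.49218
Wq = Lq/λ = 0.49218/17.7 = 0.02781 hr
W = Wq + 1/μ = 0.02781 + 0.10000 = 0.12781 hr

Final: 0.12781 hr
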